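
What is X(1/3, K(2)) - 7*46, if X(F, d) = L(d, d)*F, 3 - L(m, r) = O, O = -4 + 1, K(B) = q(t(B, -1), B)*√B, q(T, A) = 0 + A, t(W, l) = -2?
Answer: -320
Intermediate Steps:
q(T, A) = A
K(B) = B^(3/2) (K(B) = B*√B = B^(3/2))
O = -3
L(m, r) = 6 (L(m, r) = 3 - 1*(-3) = 3 + 3 = 6)
X(F, d) = 6*F
X(1/3, K(2)) - 7*46 = 6/3 - 7*46 = 6*(⅓) - 322 = 2 - 322 = -320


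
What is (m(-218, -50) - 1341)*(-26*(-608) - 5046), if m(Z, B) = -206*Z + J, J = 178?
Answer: 470783690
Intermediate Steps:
m(Z, B) = 178 - 206*Z (m(Z, B) = -206*Z + 178 = 178 - 206*Z)
(m(-218, -50) - 1341)*(-26*(-608) - 5046) = ((178 - 206*(-218)) - 1341)*(-26*(-608) - 5046) = ((178 + 44908) - 1341)*(15808 - 5046) = (45086 - 1341)*10762 = 43745*10762 = 470783690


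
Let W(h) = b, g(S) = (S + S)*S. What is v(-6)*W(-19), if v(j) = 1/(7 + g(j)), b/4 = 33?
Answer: 132/79 ≈ 1.6709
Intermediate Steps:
b = 132 (b = 4*33 = 132)
g(S) = 2*S² (g(S) = (2*S)*S = 2*S²)
v(j) = 1/(7 + 2*j²)
W(h) = 132
v(-6)*W(-19) = 132/(7 + 2*(-6)²) = 132/(7 + 2*36) = 132/(7 + 72) = 132/79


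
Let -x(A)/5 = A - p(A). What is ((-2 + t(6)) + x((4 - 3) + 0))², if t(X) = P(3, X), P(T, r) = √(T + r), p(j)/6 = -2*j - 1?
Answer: 8836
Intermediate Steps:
p(j) = -6 - 12*j (p(j) = 6*(-2*j - 1) = 6*(-1 - 2*j) = -6 - 12*j)
t(X) = √(3 + X)
x(A) = -30 - 65*A (x(A) = -5*(A - (-6 - 12*A)) = -5*(A + (6 + 12*A)) = -5*(6 + 13*A) = -30 - 65*A)
((-2 + t(6)) + x((4 - 3) + 0))² = ((-2 + √(3 + 6)) + (-30 - 65*((4 - 3) + 0)))² = ((-2 + √9) + (-30 - 65*(1 + 0)))² = ((-2 + 3) + (-30 - 65*1))² = (1 + (-30 - 65))² = (1 - 95)² = (-94)² = 8836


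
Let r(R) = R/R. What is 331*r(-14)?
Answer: 331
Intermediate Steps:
r(R) = 1
331*r(-14) = 331*1 = 331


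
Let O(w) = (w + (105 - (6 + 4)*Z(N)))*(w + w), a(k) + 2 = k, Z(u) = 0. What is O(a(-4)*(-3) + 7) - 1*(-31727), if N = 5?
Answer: 38227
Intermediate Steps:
a(k) = -2 + k
O(w) = 2*w*(105 + w) (O(w) = (w + (105 - (6 + 4)*0))*(w + w) = (w + (105 - 10*0))*(2*w) = (w + (105 - 1*0))*(2*w) = (w + (105 + 0))*(2*w) = (w + 105)*(2*w) = (105 + w)*(2*w) = 2*w*(105 + w))
O(a(-4)*(-3) + 7) - 1*(-31727) = 2*((-2 - 4)*(-3) + 7)*(105 + ((-2 - 4)*(-3) + 7)) - 1*(-31727) = 2*(-6*(-3) + 7)*(105 + (-6*(-3) + 7)) + 31727 = 2*(18 + 7)*(105 + (18 + 7)) + 31727 = 2*25*(105 + 25) + 31727 = 2*25*130 + 31727 = 6500 + 31727 = 38227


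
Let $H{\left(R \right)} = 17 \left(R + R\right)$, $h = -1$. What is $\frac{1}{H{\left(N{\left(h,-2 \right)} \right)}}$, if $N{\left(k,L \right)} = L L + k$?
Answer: $\frac{1}{102} \approx 0.0098039$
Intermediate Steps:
$N{\left(k,L \right)} = k + L^{2}$ ($N{\left(k,L \right)} = L^{2} + k = k + L^{2}$)
$H{\left(R \right)} = 34 R$ ($H{\left(R \right)} = 17 \cdot 2 R = 34 R$)
$\frac{1}{H{\left(N{\left(h,-2 \right)} \right)}} = \frac{1}{34 \left(-1 + \left(-2\right)^{2}\right)} = \frac{1}{34 \left(-1 + 4\right)} = \frac{1}{34 \cdot 3} = \frac{1}{102}$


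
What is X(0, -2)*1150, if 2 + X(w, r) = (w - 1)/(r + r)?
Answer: -4025/2 ≈ -2012.5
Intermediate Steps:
X(w, r) = -2 + (-1 + w)/(2*r) (X(w, r) = -2 + (w - 1)/(r + r) = -2 + (-1 + w)/((2*r)) = -2 + (-1 + w)*(1/(2*r)) = -2 + (-1 + w)/(2*r))
X(0, -2)*1150 = ((½)*(-1 + 0 - 4*(-2))/(-2))*1150 = ((½)*(-½)*(-1 + 0 + 8))*1150 = ((½)*(-½)*7)*1150 = -7/4*1150 = -4025/2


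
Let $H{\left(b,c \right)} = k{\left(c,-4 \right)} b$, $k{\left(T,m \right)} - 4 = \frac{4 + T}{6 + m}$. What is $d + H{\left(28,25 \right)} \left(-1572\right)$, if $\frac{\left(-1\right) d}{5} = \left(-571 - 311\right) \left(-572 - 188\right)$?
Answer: $-4165896$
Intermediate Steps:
$k{\left(T,m \right)} = 4 + \frac{4 + T}{6 + m}$
$H{\left(b,c \right)} = b \left(6 + \frac{c}{2}\right)$ ($H{\left(b,c \right)} = \frac{28 + c + 4 \left(-4\right)}{6 - 4} b = \frac{28 + c - 16}{2} b = \frac{12 + c}{2} b = \left(6 + \frac{c}{2}\right) b = b \left(6 + \frac{c}{2}\right)$)
$d = -3351600$ ($d = - 5 \left(-571 - 311\right) \left(-572 - 188\right) = - 5 \left(-571 - 311\right) \left(-760\right) = - 5 \left(\left(-882\right) \left(-760\right)\right) = \left(-5\right) 670320 = -3351600$)
$d + H{\left(28,25 \right)} \left(-1572\right) = -3351600 + \frac{1}{2} \cdot 28 \left(12 + 25\right) \left(-1572\right) = -3351600 + \frac{1}{2} \cdot 28 \cdot 37 \left(-1572\right) = -3351600 + 518 \left(-1572\right) = -3351600 - 814296 = -4165896$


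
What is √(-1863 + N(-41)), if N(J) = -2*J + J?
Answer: I*√1822 ≈ 42.685*I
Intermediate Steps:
N(J) = -J
√(-1863 + N(-41)) = √(-1863 - 1*(-41)) = √(-1863 + 41) = √(-1822) = I*√1822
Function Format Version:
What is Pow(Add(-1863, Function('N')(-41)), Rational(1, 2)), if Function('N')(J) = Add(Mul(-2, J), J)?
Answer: Mul(I, Pow(1822, Rational(1, 2))) ≈ Mul(42.685, I)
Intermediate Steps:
Function('N')(J) = Mul(-1, J)
Pow(Add(-1863, Function('N')(-41)), Rational(1, 2)) = Pow(Add(-1863, Mul(-1, -41)), Rational(1, 2)) = Pow(Add(-1863, 41), Rational(1, 2)) = Pow(-1822, Rational(1, 2)) = Mul(I, Pow(1822, Rational(1, 2)))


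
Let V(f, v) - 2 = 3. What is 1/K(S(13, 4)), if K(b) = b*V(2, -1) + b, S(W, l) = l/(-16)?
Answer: -⅔ ≈ -0.66667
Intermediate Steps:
S(W, l) = -l/16 (S(W, l) = l*(-1/16) = -l/16)
V(f, v) = 5 (V(f, v) = 2 + 3 = 5)
K(b) = 6*b (K(b) = b*5 + b = 5*b + b = 6*b)
1/K(S(13, 4)) = 1/(6*(-1/16*4)) = 1/(6*(-¼)) = 1/(-3/2) = -⅔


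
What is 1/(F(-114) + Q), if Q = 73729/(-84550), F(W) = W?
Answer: -84550/9712429 ≈ -0.0087053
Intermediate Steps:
Q = -73729/84550 (Q = 73729*(-1/84550) = -73729/84550 ≈ -0.87202)
1/(F(-114) + Q) = 1/(-114 - 73729/84550) = 1/(-9712429/84550) = -84550/9712429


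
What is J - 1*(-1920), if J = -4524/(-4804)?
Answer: 2307051/1201 ≈ 1920.9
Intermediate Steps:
J = 1131/1201 (J = -4524*(-1/4804) = 1131/1201 ≈ 0.94172)
J - 1*(-1920) = 1131/1201 - 1*(-1920) = 1131/1201 + 1920 = 2307051/1201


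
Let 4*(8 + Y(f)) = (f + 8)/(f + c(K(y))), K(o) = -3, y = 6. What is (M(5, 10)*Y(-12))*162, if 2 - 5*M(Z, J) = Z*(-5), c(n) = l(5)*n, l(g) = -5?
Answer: -7290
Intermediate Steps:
c(n) = -5*n
M(Z, J) = 2/5 + Z (M(Z, J) = 2/5 - Z*(-5)/5 = 2/5 - (-1)*Z = 2/5 + Z)
Y(f) = -8 + (8 + f)/(4*(15 + f)) (Y(f) = -8 + ((f + 8)/(f - 5*(-3)))/4 = -8 + ((8 + f)/(f + 15))/4 = -8 + ((8 + f)/(15 + f))/4 = -8 + (8 + f)/(4*(15 + f)))
(M(5, 10)*Y(-12))*162 = ((2/5 + 5)*((-472 - 31*(-12))/(4*(15 - 12))))*162 = (27*((1/4)*(-472 + 372)/3)/5)*162 = (27*((1/4)*(1/3)*(-100))/5)*162 = ((27/5)*(-25/3))*162 = -45*162 = -7290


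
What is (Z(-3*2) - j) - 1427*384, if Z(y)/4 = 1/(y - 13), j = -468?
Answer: -10402504/19 ≈ -5.4750e+5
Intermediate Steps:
Z(y) = 4/(-13 + y) (Z(y) = 4/(y - 13) = 4/(-13 + y))
(Z(-3*2) - j) - 1427*384 = (4/(-13 - 3*2) - 1*(-468)) - 1427*384 = (4/(-13 - 6) + 468) - 547968 = (4/(-19) + 468) - 547968 = (4*(-1/19) + 468) - 547968 = (-4/19 + 468) - 547968 = 8888/19 - 547968 = -10402504/19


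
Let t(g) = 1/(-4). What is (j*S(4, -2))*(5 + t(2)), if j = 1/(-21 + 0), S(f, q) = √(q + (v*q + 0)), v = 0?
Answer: -19*I*√2/84 ≈ -0.31988*I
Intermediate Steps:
t(g) = -¼
S(f, q) = √q (S(f, q) = √(q + (0*q + 0)) = √(q + (0 + 0)) = √(q + 0) = √q)
j = -1/21 (j = 1/(-21) = -1/21 ≈ -0.047619)
(j*S(4, -2))*(5 + t(2)) = (-I*√2/21)*(5 - ¼) = -I*√2/21*(19/4) = -19*I*√2/84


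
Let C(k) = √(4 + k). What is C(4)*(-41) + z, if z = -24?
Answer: -24 - 82*√2 ≈ -139.97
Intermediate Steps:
C(4)*(-41) + z = √(4 + 4)*(-41) - 24 = √8*(-41) - 24 = (2*√2)*(-41) - 24 = -82*√2 - 24 = -24 - 82*√2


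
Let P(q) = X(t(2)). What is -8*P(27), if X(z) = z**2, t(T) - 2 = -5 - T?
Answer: -200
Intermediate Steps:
t(T) = -3 - T (t(T) = 2 + (-5 - T) = -3 - T)
P(q) = 25 (P(q) = (-3 - 1*2)**2 = (-3 - 2)**2 = (-5)**2 = 25)
-8*P(27) = -8*25 = -200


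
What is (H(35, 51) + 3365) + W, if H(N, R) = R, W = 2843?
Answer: 6259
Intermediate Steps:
(H(35, 51) + 3365) + W = (51 + 3365) + 2843 = 3416 + 2843 = 6259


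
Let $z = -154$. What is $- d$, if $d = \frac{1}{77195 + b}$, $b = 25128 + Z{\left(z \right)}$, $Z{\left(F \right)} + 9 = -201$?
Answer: $- \frac{1}{102113} \approx -9.7931 \cdot 10^{-6}$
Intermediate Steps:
$Z{\left(F \right)} = -210$ ($Z{\left(F \right)} = -9 - 201 = -210$)
$b = 24918$ ($b = 25128 - 210 = 24918$)
$d = \frac{1}{102113}$ ($d = \frac{1}{77195 + 24918} = \frac{1}{102113} \approx 9.7931 \cdot 10^{-6}$)
$- d = \left(-1\right) \frac{1}{102113} = - \frac{1}{102113}$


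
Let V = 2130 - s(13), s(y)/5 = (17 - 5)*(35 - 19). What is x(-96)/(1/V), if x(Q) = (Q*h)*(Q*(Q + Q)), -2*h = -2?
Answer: -2070282240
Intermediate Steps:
h = 1 (h = -1/2*(-2) = 1)
s(y) = 960 (s(y) = 5*((17 - 5)*(35 - 19)) = 5*(12*16) = 5*192 = 960)
V = 1170 (V = 2130 - 1*960 = 2130 - 960 = 1170)
x(Q) = 2*Q**3 (x(Q) = (Q*1)*(Q*(Q + Q)) = Q*(Q*(2*Q)) = Q*(2*Q**2) = 2*Q**3)
x(-96)/(1/V) = (2*(-96)**3)/(1/1170) = (2*(-884736))/(1/1170) = -1769472*1170 = -2070282240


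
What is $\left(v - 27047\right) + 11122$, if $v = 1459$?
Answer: $-14466$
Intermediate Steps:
$\left(v - 27047\right) + 11122 = \left(1459 - 27047\right) + 11122 = -25588 + 11122 = -14466$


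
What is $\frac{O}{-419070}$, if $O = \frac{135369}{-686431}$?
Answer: $\frac{45123}{95887546390} \approx 4.7058 \cdot 10^{-7}$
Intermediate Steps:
$O = - \frac{135369}{686431}$ ($O = 135369 \left(- \frac{1}{686431}\right) = - \frac{135369}{686431} \approx -0.19721$)
$\frac{O}{-419070} = - \frac{135369}{686431 \left(-419070\right)} = \left(- \frac{135369}{686431}\right) \left(- \frac{1}{419070}\right) = \frac{45123}{95887546390}$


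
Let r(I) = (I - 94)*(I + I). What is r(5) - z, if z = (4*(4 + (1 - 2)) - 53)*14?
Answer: -316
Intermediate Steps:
r(I) = 2*I*(-94 + I) (r(I) = (-94 + I)*(2*I) = 2*I*(-94 + I))
z = -574 (z = (4*(4 - 1) - 53)*14 = (4*3 - 53)*14 = (12 - 53)*14 = -41*14 = -574)
r(5) - z = 2*5*(-94 + 5) - 1*(-574) = 2*5*(-89) + 574 = -890 + 574 = -316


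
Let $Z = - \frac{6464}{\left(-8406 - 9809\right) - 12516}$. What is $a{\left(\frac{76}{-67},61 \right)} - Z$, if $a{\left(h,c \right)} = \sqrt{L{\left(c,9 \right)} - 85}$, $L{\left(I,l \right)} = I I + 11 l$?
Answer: $- \frac{6464}{30731} + 3 \sqrt{415} \approx 60.904$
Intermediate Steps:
$L{\left(I,l \right)} = I^{2} + 11 l$
$a{\left(h,c \right)} = \sqrt{14 + c^{2}}$ ($a{\left(h,c \right)} = \sqrt{\left(c^{2} + 11 \cdot 9\right) - 85} = \sqrt{\left(c^{2} + 99\right) - 85} = \sqrt{\left(99 + c^{2}\right) - 85} = \sqrt{14 + c^{2}}$)
$Z = \frac{6464}{30731}$ ($Z = - \frac{6464}{-18215 - 12516} = - \frac{6464}{-30731} = \left(-6464\right) \left(- \frac{1}{30731}\right) = \frac{6464}{30731} \approx 0.21034$)
$a{\left(\frac{76}{-67},61 \right)} - Z = \sqrt{14 + 61^{2}} - \frac{6464}{30731} = \sqrt{14 + 3721} - \frac{6464}{30731} = \sqrt{3735} - \frac{6464}{30731} = 3 \sqrt{415} - \frac{6464}{30731} = - \frac{6464}{30731} + 3 \sqrt{415}$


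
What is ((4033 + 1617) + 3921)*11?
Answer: 105281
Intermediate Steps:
((4033 + 1617) + 3921)*11 = (5650 + 3921)*11 = 9571*11 = 105281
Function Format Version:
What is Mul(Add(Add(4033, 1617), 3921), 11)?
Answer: 105281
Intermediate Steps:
Mul(Add(Add(4033, 1617), 3921), 11) = Mul(Add(5650, 3921), 11) = Mul(9571, 11) = 105281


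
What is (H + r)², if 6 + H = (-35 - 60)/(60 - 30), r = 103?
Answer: 316969/36 ≈ 8804.7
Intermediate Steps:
H = -55/6 (H = -6 + (-35 - 60)/(60 - 30) = -6 - 95/30 = -6 - 95*1/30 = -6 - 19/6 = -55/6 ≈ -9.1667)
(H + r)² = (-55/6 + 103)² = (563/6)² = 316969/36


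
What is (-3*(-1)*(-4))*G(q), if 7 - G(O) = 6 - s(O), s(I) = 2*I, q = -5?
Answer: 108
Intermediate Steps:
G(O) = 1 + 2*O (G(O) = 7 - (6 - 2*O) = 7 + (-6 + 2*O) = 1 + 2*O)
(-3*(-1)*(-4))*G(q) = (-3*(-1)*(-4))*(1 + 2*(-5)) = (3*(-4))*(1 - 10) = -12*(-9) = 108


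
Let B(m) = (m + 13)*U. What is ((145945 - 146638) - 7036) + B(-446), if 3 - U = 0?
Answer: -9028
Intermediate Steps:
U = 3 (U = 3 - 1*0 = 3 + 0 = 3)
B(m) = 39 + 3*m (B(m) = (m + 13)*3 = (13 + m)*3 = 39 + 3*m)
((145945 - 146638) - 7036) + B(-446) = ((145945 - 146638) - 7036) + (39 + 3*(-446)) = (-693 - 7036) + (39 - 1338) = -7729 - 1299 = -9028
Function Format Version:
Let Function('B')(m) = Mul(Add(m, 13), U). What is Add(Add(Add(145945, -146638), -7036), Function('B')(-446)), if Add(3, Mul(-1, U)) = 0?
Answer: -9028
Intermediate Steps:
U = 3 (U = Add(3, Mul(-1, 0)) = Add(3, 0) = 3)
Function('B')(m) = Add(39, Mul(3, m)) (Function('B')(m) = Mul(Add(m, 13), 3) = Mul(Add(13, m), 3) = Add(39, Mul(3, m)))
Add(Add(Add(145945, -146638), -7036), Function('B')(-446)) = Add(Add(Add(145945, -146638), -7036), Add(39, Mul(3, -446))) = Add(Add(-693, -7036), Add(39, -1338)) = Add(-7729, -1299) = -9028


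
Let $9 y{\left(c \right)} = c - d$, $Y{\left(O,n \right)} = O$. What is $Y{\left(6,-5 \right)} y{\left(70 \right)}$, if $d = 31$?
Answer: $26$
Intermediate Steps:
$y{\left(c \right)} = - \frac{31}{9} + \frac{c}{9}$ ($y{\left(c \right)} = \frac{c - 31}{9} = \frac{-31 + c}{9} = - \frac{31}{9} + \frac{c}{9}$)
$Y{\left(6,-5 \right)} y{\left(70 \right)} = 6 \left(- \frac{31}{9} + \frac{1}{9} \cdot 70\right) = 6 \left(- \frac{31}{9} + \frac{70}{9}\right) = 6 \cdot \frac{13}{3} = 26$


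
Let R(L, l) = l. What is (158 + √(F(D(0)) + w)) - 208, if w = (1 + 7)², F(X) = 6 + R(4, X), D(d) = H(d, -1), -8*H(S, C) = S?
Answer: -50 + √70 ≈ -41.633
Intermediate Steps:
H(S, C) = -S/8
D(d) = -d/8
F(X) = 6 + X
w = 64 (w = 8² = 64)
(158 + √(F(D(0)) + w)) - 208 = (158 + √((6 - ⅛*0) + 64)) - 208 = (158 + √((6 + 0) + 64)) - 208 = (158 + √(6 + 64)) - 208 = (158 + √70) - 208 = -50 + √70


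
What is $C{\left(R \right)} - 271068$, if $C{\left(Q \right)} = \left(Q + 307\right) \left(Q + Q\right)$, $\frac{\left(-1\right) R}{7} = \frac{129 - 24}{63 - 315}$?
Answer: $- \frac{19386731}{72} \approx -2.6926 \cdot 10^{5}$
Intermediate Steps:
$R = \frac{35}{12}$ ($R = - 7 \frac{129 - 24}{63 - 315} = - 7 \frac{105}{-252} = - 7 \cdot 105 \left(- \frac{1}{252}\right) = \left(-7\right) \left(- \frac{5}{12}\right) = \frac{35}{12} \approx 2.9167$)
$C{\left(Q \right)} = 2 Q \left(307 + Q\right)$ ($C{\left(Q \right)} = \left(307 + Q\right) 2 Q = 2 Q \left(307 + Q\right)$)
$C{\left(R \right)} - 271068 = 2 \cdot \frac{35}{12} \left(307 + \frac{35}{12}\right) - 271068 = 2 \cdot \frac{35}{12} \cdot \frac{3719}{12} - 271068 = \frac{130165}{72} - 271068 = - \frac{19386731}{72}$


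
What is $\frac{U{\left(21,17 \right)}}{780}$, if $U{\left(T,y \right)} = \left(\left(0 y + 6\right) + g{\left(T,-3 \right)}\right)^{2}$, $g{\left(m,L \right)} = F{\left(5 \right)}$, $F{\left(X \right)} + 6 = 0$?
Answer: $0$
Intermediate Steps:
$F{\left(X \right)} = -6$ ($F{\left(X \right)} = -6 + 0 = -6$)
$g{\left(m,L \right)} = -6$
$U{\left(T,y \right)} = 0$ ($U{\left(T,y \right)} = \left(\left(0 y + 6\right) - 6\right)^{2} = \left(\left(0 + 6\right) - 6\right)^{2} = \left(6 - 6\right)^{2} = 0^{2} = 0$)
$\frac{U{\left(21,17 \right)}}{780} = \frac{0}{780} = 0 \cdot \frac{1}{780} = 0$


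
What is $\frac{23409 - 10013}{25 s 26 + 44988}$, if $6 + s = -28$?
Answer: $\frac{3349}{5722} \approx 0.58529$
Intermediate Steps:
$s = -34$ ($s = -6 - 28 = -34$)
$\frac{23409 - 10013}{25 s 26 + 44988} = \frac{23409 - 10013}{25 \left(-34\right) 26 + 44988} = \frac{13396}{\left(-850\right) 26 + 44988} = \frac{13396}{-22100 + 44988} = \frac{13396}{22888} = 13396 \cdot \frac{1}{22888} = \frac{3349}{5722}$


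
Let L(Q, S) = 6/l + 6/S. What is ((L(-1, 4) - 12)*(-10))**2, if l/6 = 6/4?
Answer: 87025/9 ≈ 9669.4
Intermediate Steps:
l = 9 (l = 6*(6/4) = 6*(6*(1/4)) = 6*(3/2) = 9)
L(Q, S) = 2/3 + 6/S (L(Q, S) = 6/9 + 6/S = 6*(1/9) + 6/S = 2/3 + 6/S)
((L(-1, 4) - 12)*(-10))**2 = (((2/3 + 6/4) - 12)*(-10))**2 = (((2/3 + 6*(1/4)) - 12)*(-10))**2 = (((2/3 + 3/2) - 12)*(-10))**2 = ((13/6 - 12)*(-10))**2 = (-59/6*(-10))**2 = (295/3)**2 = 87025/9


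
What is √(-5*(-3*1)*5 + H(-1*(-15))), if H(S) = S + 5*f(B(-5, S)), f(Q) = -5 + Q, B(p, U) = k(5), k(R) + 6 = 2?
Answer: 3*√5 ≈ 6.7082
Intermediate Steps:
k(R) = -4 (k(R) = -6 + 2 = -4)
B(p, U) = -4
H(S) = -45 + S (H(S) = S + 5*(-5 - 4) = S + 5*(-9) = S - 45 = -45 + S)
√(-5*(-3*1)*5 + H(-1*(-15))) = √(-5*(-3*1)*5 + (-45 - 1*(-15))) = √(-(-15)*5 + (-45 + 15)) = √(-5*(-15) - 30) = √(75 - 30) = √45 = 3*√5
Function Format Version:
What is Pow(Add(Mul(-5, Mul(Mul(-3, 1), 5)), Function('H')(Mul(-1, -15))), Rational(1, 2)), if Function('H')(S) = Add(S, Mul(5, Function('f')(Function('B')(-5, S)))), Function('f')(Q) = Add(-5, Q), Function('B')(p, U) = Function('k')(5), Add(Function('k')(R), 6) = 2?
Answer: Mul(3, Pow(5, Rational(1, 2))) ≈ 6.7082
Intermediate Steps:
Function('k')(R) = -4 (Function('k')(R) = Add(-6, 2) = -4)
Function('B')(p, U) = -4
Function('H')(S) = Add(-45, S) (Function('H')(S) = Add(S, Mul(5, Add(-5, -4))) = Add(S, Mul(5, -9)) = Add(S, -45) = Add(-45, S))
Pow(Add(Mul(-5, Mul(Mul(-3, 1), 5)), Function('H')(Mul(-1, -15))), Rational(1, 2)) = Pow(Add(Mul(-5, Mul(Mul(-3, 1), 5)), Add(-45, Mul(-1, -15))), Rational(1, 2)) = Pow(Add(Mul(-5, Mul(-3, 5)), Add(-45, 15)), Rational(1, 2)) = Pow(Add(Mul(-5, -15), -30), Rational(1, 2)) = Pow(Add(75, -30), Rational(1, 2)) = Pow(45, Rational(1, 2)) = Mul(3, Pow(5, Rational(1, 2)))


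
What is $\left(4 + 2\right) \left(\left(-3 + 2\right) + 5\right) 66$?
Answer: $1584$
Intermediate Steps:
$\left(4 + 2\right) \left(\left(-3 + 2\right) + 5\right) 66 = 6 \left(-1 + 5\right) 66 = 6 \cdot 4 \cdot 66 = 24 \cdot 66 = 1584$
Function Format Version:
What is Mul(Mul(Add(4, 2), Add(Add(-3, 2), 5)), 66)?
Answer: 1584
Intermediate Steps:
Mul(Mul(Add(4, 2), Add(Add(-3, 2), 5)), 66) = Mul(Mul(6, Add(-1, 5)), 66) = Mul(Mul(6, 4), 66) = Mul(24, 66) = 1584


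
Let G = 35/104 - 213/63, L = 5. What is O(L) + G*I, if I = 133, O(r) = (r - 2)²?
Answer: -123523/312 ≈ -395.91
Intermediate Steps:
O(r) = (-2 + r)²
G = -6649/2184 (G = 35*(1/104) - 213*1/63 = 35/104 - 71/21 = -6649/2184 ≈ -3.0444)
O(L) + G*I = (-2 + 5)² - 6649/2184*133 = 3² - 126331/312 = 9 - 126331/312 = -123523/312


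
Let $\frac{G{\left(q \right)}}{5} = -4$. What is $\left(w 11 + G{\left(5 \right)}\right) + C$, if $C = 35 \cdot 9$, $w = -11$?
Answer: $174$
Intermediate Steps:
$G{\left(q \right)} = -20$ ($G{\left(q \right)} = 5 \left(-4\right) = -20$)
$C = 315$
$\left(w 11 + G{\left(5 \right)}\right) + C = \left(\left(-11\right) 11 - 20\right) + 315 = \left(-121 - 20\right) + 315 = -141 + 315 = 174$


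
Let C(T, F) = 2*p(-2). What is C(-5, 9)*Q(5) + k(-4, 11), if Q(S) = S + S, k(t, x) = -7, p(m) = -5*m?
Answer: 193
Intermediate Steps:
C(T, F) = 20 (C(T, F) = 2*(-5*(-2)) = 2*10 = 20)
Q(S) = 2*S
C(-5, 9)*Q(5) + k(-4, 11) = 20*(2*5) - 7 = 20*10 - 7 = 200 - 7 = 193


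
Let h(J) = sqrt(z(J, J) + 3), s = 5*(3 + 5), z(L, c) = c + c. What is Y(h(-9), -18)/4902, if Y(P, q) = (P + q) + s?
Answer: 11/2451 + I*sqrt(15)/4902 ≈ 0.004488 + 0.00079008*I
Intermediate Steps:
z(L, c) = 2*c
s = 40 (s = 5*8 = 40)
h(J) = sqrt(3 + 2*J) (h(J) = sqrt(2*J + 3) = sqrt(3 + 2*J))
Y(P, q) = 40 + P + q (Y(P, q) = (P + q) + 40 = 40 + P + q)
Y(h(-9), -18)/4902 = (40 + sqrt(3 + 2*(-9)) - 18)/4902 = (40 + sqrt(3 - 18) - 18)*(1/4902) = (40 + sqrt(-15) - 18)*(1/4902) = (40 + I*sqrt(15) - 18)*(1/4902) = (22 + I*sqrt(15))*(1/4902) = 11/2451 + I*sqrt(15)/4902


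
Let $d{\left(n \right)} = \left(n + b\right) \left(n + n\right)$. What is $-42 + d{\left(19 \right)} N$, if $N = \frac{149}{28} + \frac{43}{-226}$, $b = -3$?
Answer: $\frac{2434498}{791} \approx 3077.7$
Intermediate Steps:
$d{\left(n \right)} = 2 n \left(-3 + n\right)$ ($d{\left(n \right)} = \left(n - 3\right) \left(n + n\right) = \left(-3 + n\right) 2 n = 2 n \left(-3 + n\right)$)
$N = \frac{16235}{3164}$ ($N = 149 \cdot \frac{1}{28} + 43 \left(- \frac{1}{226}\right) = \frac{149}{28} - \frac{43}{226} = \frac{16235}{3164} \approx 5.1312$)
$-42 + d{\left(19 \right)} N = -42 + 2 \cdot 19 \left(-3 + 19\right) \frac{16235}{3164} = -42 + 2 \cdot 19 \cdot 16 \cdot \frac{16235}{3164} = -42 + 608 \cdot \frac{16235}{3164} = -42 + \frac{2467720}{791} = \frac{2434498}{791}$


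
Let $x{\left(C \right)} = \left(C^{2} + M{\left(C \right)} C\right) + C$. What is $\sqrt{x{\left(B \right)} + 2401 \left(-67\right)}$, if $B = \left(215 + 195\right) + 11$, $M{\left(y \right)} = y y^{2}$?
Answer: $2 \sqrt{7853597219} \approx 1.7724 \cdot 10^{5}$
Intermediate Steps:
$M{\left(y \right)} = y^{3}$
$B = 421$ ($B = 410 + 11 = 421$)
$x{\left(C \right)} = C + C^{2} + C^{4}$ ($x{\left(C \right)} = \left(C^{2} + C^{3} C\right) + C = \left(C^{2} + C^{4}\right) + C = C + C^{2} + C^{4}$)
$\sqrt{x{\left(B \right)} + 2401 \left(-67\right)} = \sqrt{421 \left(1 + 421 + 421^{3}\right) + 2401 \left(-67\right)} = \sqrt{421 \left(1 + 421 + 74618461\right) - 160867} = \sqrt{421 \cdot 74618883 - 160867} = \sqrt{31414549743 - 160867} = \sqrt{31414388876} = 2 \sqrt{7853597219}$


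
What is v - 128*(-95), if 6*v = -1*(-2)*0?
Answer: 12160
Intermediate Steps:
v = 0 (v = (-1*(-2)*0)/6 = (2*0)/6 = (⅙)*0 = 0)
v - 128*(-95) = 0 - 128*(-95) = 0 + 12160 = 12160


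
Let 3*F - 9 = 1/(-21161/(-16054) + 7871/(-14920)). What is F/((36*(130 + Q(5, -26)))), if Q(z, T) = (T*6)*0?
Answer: 971887727/1329314823720 ≈ 0.00073112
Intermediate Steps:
Q(z, T) = 0 (Q(z, T) = (6*T)*0 = 0)
F = 971887727/284041629 (F = 3 + 1/(3*(-21161/(-16054) + 7871/(-14920))) = 3 + 1/(3*(-21161*(-1/16054) + 7871*(-1/14920))) = 3 + 1/(3*(21161/16054 - 7871/14920)) = 3 + 1/(3*(94680543/119762840)) = 3 + (⅓)*(119762840/94680543) = 3 + 119762840/284041629 = 971887727/284041629 ≈ 3.4216)
F/((36*(130 + Q(5, -26)))) = 971887727/(284041629*((36*(130 + 0)))) = 971887727/(284041629*((36*130))) = (971887727/284041629)/4680 = (971887727/284041629)*(1/4680) = 971887727/1329314823720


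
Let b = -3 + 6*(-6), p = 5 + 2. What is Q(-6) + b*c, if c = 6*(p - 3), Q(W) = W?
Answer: -942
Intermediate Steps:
p = 7
b = -39 (b = -3 - 36 = -39)
c = 24 (c = 6*(7 - 3) = 6*4 = 24)
Q(-6) + b*c = -6 - 39*24 = -6 - 936 = -942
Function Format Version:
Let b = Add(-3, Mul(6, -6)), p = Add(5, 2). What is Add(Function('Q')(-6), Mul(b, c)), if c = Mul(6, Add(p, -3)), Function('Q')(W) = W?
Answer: -942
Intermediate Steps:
p = 7
b = -39 (b = Add(-3, -36) = -39)
c = 24 (c = Mul(6, Add(7, -3)) = Mul(6, 4) = 24)
Add(Function('Q')(-6), Mul(b, c)) = Add(-6, Mul(-39, 24)) = Add(-6, -936) = -942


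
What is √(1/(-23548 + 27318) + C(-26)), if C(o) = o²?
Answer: 3*√1067547130/3770 ≈ 26.000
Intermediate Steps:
√(1/(-23548 + 27318) + C(-26)) = √(1/(-23548 + 27318) + (-26)²) = √(1/3770 + 676) = √(2548521/3770) = 3*√1067547130/3770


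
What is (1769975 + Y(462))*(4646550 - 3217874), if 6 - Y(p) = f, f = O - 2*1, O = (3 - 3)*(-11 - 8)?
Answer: 2528732232508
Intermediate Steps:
O = 0 (O = 0*(-19) = 0)
f = -2 (f = 0 - 2*1 = 0 - 2 = -2)
Y(p) = 8 (Y(p) = 6 - 1*(-2) = 6 + 2 = 8)
(1769975 + Y(462))*(4646550 - 3217874) = (1769975 + 8)*(4646550 - 3217874) = 1769983*1428676 = 2528732232508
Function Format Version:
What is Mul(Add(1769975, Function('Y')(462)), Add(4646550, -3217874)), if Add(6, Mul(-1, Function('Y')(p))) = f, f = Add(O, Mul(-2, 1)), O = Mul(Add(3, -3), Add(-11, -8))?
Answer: 2528732232508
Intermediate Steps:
O = 0 (O = Mul(0, -19) = 0)
f = -2 (f = Add(0, Mul(-2, 1)) = Add(0, -2) = -2)
Function('Y')(p) = 8 (Function('Y')(p) = Add(6, Mul(-1, -2)) = Add(6, 2) = 8)
Mul(Add(1769975, Function('Y')(462)), Add(4646550, -3217874)) = Mul(Add(1769975, 8), Add(4646550, -3217874)) = Mul(1769983, 1428676) = 2528732232508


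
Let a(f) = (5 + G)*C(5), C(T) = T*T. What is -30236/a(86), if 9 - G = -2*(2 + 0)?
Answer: -15118/225 ≈ -67.191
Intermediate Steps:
C(T) = T**2
G = 13 (G = 9 - (-2)*(2 + 0) = 9 - (-2)*2 = 9 - 1*(-4) = 9 + 4 = 13)
a(f) = 450 (a(f) = (5 + 13)*5**2 = 18*25 = 450)
-30236/a(86) = -30236/450 = -30236*1/450 = -15118/225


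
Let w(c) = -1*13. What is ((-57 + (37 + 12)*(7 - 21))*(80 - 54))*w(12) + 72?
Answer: 251206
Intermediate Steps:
w(c) = -13
((-57 + (37 + 12)*(7 - 21))*(80 - 54))*w(12) + 72 = ((-57 + (37 + 12)*(7 - 21))*(80 - 54))*(-13) + 72 = ((-57 + 49*(-14))*26)*(-13) + 72 = ((-57 - 686)*26)*(-13) + 72 = -743*26*(-13) + 72 = -19318*(-13) + 72 = 251134 + 72 = 251206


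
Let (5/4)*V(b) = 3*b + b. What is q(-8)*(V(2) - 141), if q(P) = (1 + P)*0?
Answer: 0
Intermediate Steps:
V(b) = 16*b/5 (V(b) = 4*(3*b + b)/5 = 4*(4*b)/5 = 16*b/5)
q(P) = 0
q(-8)*(V(2) - 141) = 0*((16/5)*2 - 141) = 0*(32/5 - 141) = 0*(-673/5) = 0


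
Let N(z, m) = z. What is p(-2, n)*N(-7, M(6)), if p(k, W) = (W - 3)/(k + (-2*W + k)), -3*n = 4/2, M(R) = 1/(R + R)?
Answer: -77/8 ≈ -9.6250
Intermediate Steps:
M(R) = 1/(2*R)
n = -2/3 (n = -4/(3*2) = -1/3*2 = -2/3 ≈ -0.66667)
p(k, W) = (-3 + W)/(-2*W + 2*k) (p(k, W) = (-3 + W)/(k + (k - 2*W)) = (-3 + W)/(-2*W + 2*k))
p(-2, n)*N(-7, M(6)) = ((3 - 1*(-2/3))/(2*(-2/3 - 1*(-2))))*(-7) = ((3 + 2/3)/(2*(-2/3 + 2)))*(-7) = ((1/2)*(11/3)/(4/3))*(-7) = ((1/2)*(3/4)*(11/3))*(-7) = (11/8)*(-7) = -77/8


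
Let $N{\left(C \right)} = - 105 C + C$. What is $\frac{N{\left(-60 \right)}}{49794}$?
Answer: $\frac{1040}{8299} \approx 0.12532$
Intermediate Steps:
$N{\left(C \right)} = - 104 C$
$\frac{N{\left(-60 \right)}}{49794} = \frac{\left(-104\right) \left(-60\right)}{49794} = 6240 \cdot \frac{1}{49794} = \frac{1040}{8299}$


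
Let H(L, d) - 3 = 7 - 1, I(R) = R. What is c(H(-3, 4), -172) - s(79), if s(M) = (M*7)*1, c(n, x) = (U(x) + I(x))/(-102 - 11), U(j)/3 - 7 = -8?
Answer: -62314/113 ≈ -551.45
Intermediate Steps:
U(j) = -3 (U(j) = 21 + 3*(-8) = 21 - 24 = -3)
H(L, d) = 9 (H(L, d) = 3 + (7 - 1) = 3 + 6 = 9)
c(n, x) = 3/113 - x/113 (c(n, x) = (-3 + x)/(-102 - 11) = (-3 + x)/(-113) = (-3 + x)*(-1/113) = 3/113 - x/113)
s(M) = 7*M (s(M) = (7*M)*1 = 7*M)
c(H(-3, 4), -172) - s(79) = (3/113 - 1/113*(-172)) - 7*79 = (3/113 + 172/113) - 1*553 = 175/113 - 553 = -62314/113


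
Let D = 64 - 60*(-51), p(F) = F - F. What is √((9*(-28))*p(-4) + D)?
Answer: 2*√781 ≈ 55.893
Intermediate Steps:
p(F) = 0
D = 3124 (D = 64 + 3060 = 3124)
√((9*(-28))*p(-4) + D) = √((9*(-28))*0 + 3124) = √(-252*0 + 3124) = √(0 + 3124) = √3124 = 2*√781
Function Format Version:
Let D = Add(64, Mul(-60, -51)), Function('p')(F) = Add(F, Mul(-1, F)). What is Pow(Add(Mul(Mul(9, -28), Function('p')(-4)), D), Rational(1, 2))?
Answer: Mul(2, Pow(781, Rational(1, 2))) ≈ 55.893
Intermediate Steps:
Function('p')(F) = 0
D = 3124 (D = Add(64, 3060) = 3124)
Pow(Add(Mul(Mul(9, -28), Function('p')(-4)), D), Rational(1, 2)) = Pow(Add(Mul(Mul(9, -28), 0), 3124), Rational(1, 2)) = Pow(Add(Mul(-252, 0), 3124), Rational(1, 2)) = Pow(Add(0, 3124), Rational(1, 2)) = Pow(3124, Rational(1, 2)) = Mul(2, Pow(781, Rational(1, 2)))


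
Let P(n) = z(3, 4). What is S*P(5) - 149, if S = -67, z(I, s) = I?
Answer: -350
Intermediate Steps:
P(n) = 3
S*P(5) - 149 = -67*3 - 149 = -201 - 149 = -350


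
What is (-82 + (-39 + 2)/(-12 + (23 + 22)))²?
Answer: 7524049/1089 ≈ 6909.1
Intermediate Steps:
(-82 + (-39 + 2)/(-12 + (23 + 22)))² = (-82 - 37/(-12 + 45))² = (-82 - 37/33)² = (-2743/33)² = 7524049/1089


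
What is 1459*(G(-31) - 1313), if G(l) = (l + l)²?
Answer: 3692729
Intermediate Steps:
G(l) = 4*l² (G(l) = (2*l)² = 4*l²)
1459*(G(-31) - 1313) = 1459*(4*(-31)² - 1313) = 1459*(4*961 - 1313) = 1459*(3844 - 1313) = 1459*2531 = 3692729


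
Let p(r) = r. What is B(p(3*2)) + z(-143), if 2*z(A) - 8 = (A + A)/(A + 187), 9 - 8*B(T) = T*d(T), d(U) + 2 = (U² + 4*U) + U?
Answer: -369/8 ≈ -46.125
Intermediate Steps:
d(U) = -2 + U² + 5*U (d(U) = -2 + ((U² + 4*U) + U) = -2 + (U² + 5*U) = -2 + U² + 5*U)
B(T) = 9/8 - T*(-2 + T² + 5*T)/8
z(A) = 4 + A/(187 + A) (z(A) = 4 + ((A + A)/(A + 187))/2 = 4 + ((2*A)/(187 + A))/2 = 4 + (2*A/(187 + A))/2 = 4 + A/(187 + A))
B(p(3*2)) + z(-143) = (9/8 - 3*2*(-2 + (3*2)² + 5*(3*2))/8) + (748 + 5*(-143))/(187 - 143) = (9/8 - ⅛*6*(-2 + 6² + 5*6)) + (748 - 715)/44 = (9/8 - ⅛*6*(-2 + 36 + 30)) + (1/44)*33 = (9/8 - ⅛*6*64) + ¾ = (9/8 - 48) + ¾ = -375/8 + ¾ = -369/8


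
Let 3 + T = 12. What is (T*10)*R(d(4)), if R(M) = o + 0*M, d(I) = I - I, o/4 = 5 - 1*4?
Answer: 360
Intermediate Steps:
T = 9 (T = -3 + 12 = 9)
o = 4 (o = 4*(5 - 1*4) = 4*(5 - 4) = 4*1 = 4)
d(I) = 0
R(M) = 4 (R(M) = 4 + 0*M = 4 + 0 = 4)
(T*10)*R(d(4)) = (9*10)*4 = 90*4 = 360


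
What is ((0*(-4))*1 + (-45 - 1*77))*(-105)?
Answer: 12810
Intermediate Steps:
((0*(-4))*1 + (-45 - 1*77))*(-105) = (0*1 + (-45 - 77))*(-105) = (0 - 122)*(-105) = -122*(-105) = 12810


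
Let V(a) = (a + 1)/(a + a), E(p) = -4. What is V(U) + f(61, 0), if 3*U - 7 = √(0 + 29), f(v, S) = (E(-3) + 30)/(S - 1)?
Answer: -999/40 - 3*√29/40 ≈ -25.379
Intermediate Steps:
f(v, S) = 26/(-1 + S) (f(v, S) = (-4 + 30)/(S - 1) = 26/(-1 + S))
U = 7/3 + √29/3 (U = 7/3 + √(0 + 29)/3 = 7/3 + √29/3 ≈ 4.1284)
V(a) = (1 + a)/(2*a) (V(a) = (1 + a)/((2*a)) = (1 + a)*(1/(2*a)) = (1 + a)/(2*a))
V(U) + f(61, 0) = (1 + (7/3 + √29/3))/(2*(7/3 + √29/3)) + 26/(-1 + 0) = (10/3 + √29/3)/(2*(7/3 + √29/3)) + 26/(-1) = (10/3 + √29/3)/(2*(7/3 + √29/3)) + 26*(-1) = (10/3 + √29/3)/(2*(7/3 + √29/3)) - 26 = -26 + (10/3 + √29/3)/(2*(7/3 + √29/3))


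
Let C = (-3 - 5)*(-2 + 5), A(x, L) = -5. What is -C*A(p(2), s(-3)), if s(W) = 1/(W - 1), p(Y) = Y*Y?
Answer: -120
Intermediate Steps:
p(Y) = Y²
s(W) = 1/(-1 + W)
C = -24 (C = -8*3 = -24)
-C*A(p(2), s(-3)) = -(-24)*(-5) = -1*120 = -120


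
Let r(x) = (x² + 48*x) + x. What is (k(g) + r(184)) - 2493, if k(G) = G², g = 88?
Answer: 48123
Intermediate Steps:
r(x) = x² + 49*x
(k(g) + r(184)) - 2493 = (88² + 184*(49 + 184)) - 2493 = (7744 + 184*233) - 2493 = (7744 + 42872) - 2493 = 50616 - 2493 = 48123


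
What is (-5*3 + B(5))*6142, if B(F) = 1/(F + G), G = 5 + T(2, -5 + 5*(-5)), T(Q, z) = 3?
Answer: -1191548/13 ≈ -91658.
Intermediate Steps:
G = 8 (G = 5 + 3 = 8)
B(F) = 1/(8 + F) (B(F) = 1/(F + 8) = 1/(8 + F))
(-5*3 + B(5))*6142 = (-5*3 + 1/(8 + 5))*6142 = (-15 + 1/13)*6142 = -194/13*6142 = -1191548/13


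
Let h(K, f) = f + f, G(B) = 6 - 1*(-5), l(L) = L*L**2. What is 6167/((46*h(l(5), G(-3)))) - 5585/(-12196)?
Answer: 5054047/771397 ≈ 6.5518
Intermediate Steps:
l(L) = L**3
G(B) = 11 (G(B) = 6 + 5 = 11)
h(K, f) = 2*f
6167/((46*h(l(5), G(-3)))) - 5585/(-12196) = 6167/((46*(2*11))) - 5585/(-12196) = 6167/((46*22)) - 5585*(-1/12196) = 6167/1012 + 5585/12196 = 5054047/771397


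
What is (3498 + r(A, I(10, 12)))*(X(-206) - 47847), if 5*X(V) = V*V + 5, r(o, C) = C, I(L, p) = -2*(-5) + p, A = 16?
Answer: -138542976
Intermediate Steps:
I(L, p) = 10 + p
X(V) = 1 + V**2/5 (X(V) = (V*V + 5)/5 = (V**2 + 5)/5 = (5 + V**2)/5 = 1 + V**2/5)
(3498 + r(A, I(10, 12)))*(X(-206) - 47847) = (3498 + (10 + 12))*((1 + (1/5)*(-206)**2) - 47847) = (3498 + 22)*((1 + (1/5)*42436) - 47847) = 3520*((1 + 42436/5) - 47847) = 3520*(42441/5 - 47847) = 3520*(-196794/5) = -138542976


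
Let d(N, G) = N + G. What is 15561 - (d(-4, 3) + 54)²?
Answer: 12752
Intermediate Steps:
d(N, G) = G + N
15561 - (d(-4, 3) + 54)² = 15561 - ((3 - 4) + 54)² = 15561 - (-1 + 54)² = 15561 - 1*53² = 15561 - 1*2809 = 15561 - 2809 = 12752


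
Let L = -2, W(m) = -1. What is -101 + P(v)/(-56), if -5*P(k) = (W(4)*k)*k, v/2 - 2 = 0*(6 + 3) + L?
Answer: -101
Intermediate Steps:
v = 0 (v = 4 + 2*(0*(6 + 3) - 2) = 4 + 2*(0*9 - 2) = 4 + 2*(0 - 2) = 4 + 2*(-2) = 4 - 4 = 0)
P(k) = k²/5 (P(k) = -(-k)*k/5 = -(-1)*k²/5 = k²/5)
-101 + P(v)/(-56) = -101 + ((⅕)*0²)/(-56) = -101 - 0/280 = -101 - 1/56*0 = -101 + 0 = -101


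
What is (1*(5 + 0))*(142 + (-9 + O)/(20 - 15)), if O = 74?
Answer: 775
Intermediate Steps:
(1*(5 + 0))*(142 + (-9 + O)/(20 - 15)) = (1*(5 + 0))*(142 + (-9 + 74)/(20 - 15)) = (1*5)*(142 + 65/5) = 5*(142 + 65*(⅕)) = 5*(142 + 13) = 5*155 = 775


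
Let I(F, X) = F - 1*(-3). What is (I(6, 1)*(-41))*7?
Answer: -2583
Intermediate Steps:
I(F, X) = 3 + F (I(F, X) = F + 3 = 3 + F)
(I(6, 1)*(-41))*7 = ((3 + 6)*(-41))*7 = (9*(-41))*7 = -369*7 = -2583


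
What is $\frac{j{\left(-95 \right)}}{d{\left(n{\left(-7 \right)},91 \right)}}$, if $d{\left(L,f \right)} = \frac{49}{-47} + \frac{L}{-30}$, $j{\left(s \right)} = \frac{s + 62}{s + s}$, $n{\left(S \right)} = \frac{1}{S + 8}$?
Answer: $- \frac{4653}{28823} \approx -0.16143$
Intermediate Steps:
$n{\left(S \right)} = \frac{1}{8 + S}$
$j{\left(s \right)} = \frac{62 + s}{2 s}$
$d{\left(L,f \right)} = - \frac{49}{47} - \frac{L}{30}$ ($d{\left(L,f \right)} = 49 \left(- \frac{1}{47}\right) + L \left(- \frac{1}{30}\right) = - \frac{49}{47} - \frac{L}{30}$)
$\frac{j{\left(-95 \right)}}{d{\left(n{\left(-7 \right)},91 \right)}} = \frac{\frac{1}{2} \frac{1}{-95} \left(62 - 95\right)}{- \frac{49}{47} - \frac{1}{30 \left(8 - 7\right)}} = \frac{\frac{1}{2} \left(- \frac{1}{95}\right) \left(-33\right)}{- \frac{49}{47} - \frac{1}{30 \cdot 1}} = \frac{33}{190 \left(- \frac{49}{47} - \frac{1}{30}\right)} = \frac{33}{190 \left(- \frac{1517}{1410}\right)} = \frac{33}{190} \left(- \frac{1410}{1517}\right) = - \frac{4653}{28823}$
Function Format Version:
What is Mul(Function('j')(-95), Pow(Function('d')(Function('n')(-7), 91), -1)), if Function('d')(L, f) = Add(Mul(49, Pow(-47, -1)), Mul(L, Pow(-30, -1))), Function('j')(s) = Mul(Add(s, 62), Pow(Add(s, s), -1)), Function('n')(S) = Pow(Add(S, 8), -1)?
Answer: Rational(-4653, 28823) ≈ -0.16143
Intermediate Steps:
Function('n')(S) = Pow(Add(8, S), -1)
Function('j')(s) = Mul(Rational(1, 2), Pow(s, -1), Add(62, s)) (Function('j')(s) = Mul(Add(62, s), Pow(Mul(2, s), -1)) = Mul(Add(62, s), Mul(Rational(1, 2), Pow(s, -1))) = Mul(Rational(1, 2), Pow(s, -1), Add(62, s)))
Function('d')(L, f) = Add(Rational(-49, 47), Mul(Rational(-1, 30), L)) (Function('d')(L, f) = Add(Mul(49, Rational(-1, 47)), Mul(L, Rational(-1, 30))) = Add(Rational(-49, 47), Mul(Rational(-1, 30), L)))
Mul(Function('j')(-95), Pow(Function('d')(Function('n')(-7), 91), -1)) = Mul(Mul(Rational(1, 2), Pow(-95, -1), Add(62, -95)), Pow(Add(Rational(-49, 47), Mul(Rational(-1, 30), Pow(Add(8, -7), -1))), -1)) = Mul(Mul(Rational(1, 2), Rational(-1, 95), -33), Pow(Add(Rational(-49, 47), Mul(Rational(-1, 30), Pow(1, -1))), -1)) = Mul(Rational(33, 190), Pow(Add(Rational(-49, 47), Mul(Rational(-1, 30), 1)), -1)) = Mul(Rational(33, 190), Pow(Add(Rational(-49, 47), Rational(-1, 30)), -1)) = Mul(Rational(33, 190), Pow(Rational(-1517, 1410), -1)) = Mul(Rational(33, 190), Rational(-1410, 1517)) = Rational(-4653, 28823)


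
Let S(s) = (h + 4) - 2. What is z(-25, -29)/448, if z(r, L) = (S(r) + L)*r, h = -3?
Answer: 375/224 ≈ 1.6741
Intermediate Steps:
S(s) = -1 (S(s) = (-3 + 4) - 2 = 1 - 2 = -1)
z(r, L) = r*(-1 + L) (z(r, L) = (-1 + L)*r = r*(-1 + L))
z(-25, -29)/448 = -25*(-1 - 29)/448 = -25*(-30)*(1/448) = 750*(1/448) = 375/224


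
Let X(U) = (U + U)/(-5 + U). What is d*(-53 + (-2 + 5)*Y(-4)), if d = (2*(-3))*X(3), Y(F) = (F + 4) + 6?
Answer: -630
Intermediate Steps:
X(U) = 2*U/(-5 + U) (X(U) = (2*U)/(-5 + U) = 2*U/(-5 + U))
Y(F) = 10 + F (Y(F) = (4 + F) + 6 = 10 + F)
d = 18 (d = (2*(-3))*(2*3/(-5 + 3)) = -12*3/(-2) = -12*3*(-1)/2 = -6*(-3) = 18)
d*(-53 + (-2 + 5)*Y(-4)) = 18*(-53 + (-2 + 5)*(10 - 4)) = 18*(-53 + 3*6) = 18*(-53 + 18) = 18*(-35) = -630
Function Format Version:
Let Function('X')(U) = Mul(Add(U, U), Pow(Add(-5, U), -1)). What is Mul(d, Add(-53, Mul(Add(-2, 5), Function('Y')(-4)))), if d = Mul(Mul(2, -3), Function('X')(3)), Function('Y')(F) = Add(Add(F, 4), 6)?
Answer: -630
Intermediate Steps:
Function('X')(U) = Mul(2, U, Pow(Add(-5, U), -1)) (Function('X')(U) = Mul(Mul(2, U), Pow(Add(-5, U), -1)) = Mul(2, U, Pow(Add(-5, U), -1)))
Function('Y')(F) = Add(10, F) (Function('Y')(F) = Add(Add(4, F), 6) = Add(10, F))
d = 18 (d = Mul(Mul(2, -3), Mul(2, 3, Pow(Add(-5, 3), -1))) = Mul(-6, Mul(2, 3, Pow(-2, -1))) = Mul(-6, Mul(2, 3, Rational(-1, 2))) = Mul(-6, -3) = 18)
Mul(d, Add(-53, Mul(Add(-2, 5), Function('Y')(-4)))) = Mul(18, Add(-53, Mul(Add(-2, 5), Add(10, -4)))) = Mul(18, Add(-53, Mul(3, 6))) = Mul(18, Add(-53, 18)) = Mul(18, -35) = -630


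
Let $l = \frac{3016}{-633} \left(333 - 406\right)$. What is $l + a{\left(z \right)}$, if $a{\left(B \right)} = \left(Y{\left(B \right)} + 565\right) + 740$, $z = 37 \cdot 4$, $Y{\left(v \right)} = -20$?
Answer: $\frac{1033573}{633} \approx 1632.8$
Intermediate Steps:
$z = 148$
$a{\left(B \right)} = 1285$ ($a{\left(B \right)} = \left(-20 + 565\right) + 740 = 545 + 740 = 1285$)
$l = \frac{220168}{633}$ ($l = 3016 \left(- \frac{1}{633}\right) \left(333 - 406\right) = \left(- \frac{3016}{633}\right) \left(-73\right) = \frac{220168}{633} \approx 347.82$)
$l + a{\left(z \right)} = \frac{220168}{633} + 1285 = \frac{1033573}{633}$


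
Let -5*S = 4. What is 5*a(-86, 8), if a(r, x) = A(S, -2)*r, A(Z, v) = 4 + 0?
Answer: -1720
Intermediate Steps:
S = -⅘ (S = -⅕*4 = -⅘ ≈ -0.80000)
A(Z, v) = 4
a(r, x) = 4*r
5*a(-86, 8) = 5*(4*(-86)) = 5*(-344) = -1720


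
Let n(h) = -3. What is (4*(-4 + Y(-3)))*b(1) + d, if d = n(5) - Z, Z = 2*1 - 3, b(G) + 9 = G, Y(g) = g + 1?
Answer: 190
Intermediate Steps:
Y(g) = 1 + g
b(G) = -9 + G
Z = -1 (Z = 2 - 3 = -1)
d = -2 (d = -3 - 1*(-1) = -3 + 1 = -2)
(4*(-4 + Y(-3)))*b(1) + d = (4*(-4 + (1 - 3)))*(-9 + 1) - 2 = (4*(-4 - 2))*(-8) - 2 = (4*(-6))*(-8) - 2 = -24*(-8) - 2 = 192 - 2 = 190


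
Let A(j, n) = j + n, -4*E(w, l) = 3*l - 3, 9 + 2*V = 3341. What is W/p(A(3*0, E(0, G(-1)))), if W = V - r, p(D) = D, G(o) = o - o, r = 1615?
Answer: 68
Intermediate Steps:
V = 1666 (V = -9/2 + (½)*3341 = -9/2 + 3341/2 = 1666)
G(o) = 0
E(w, l) = ¾ - 3*l/4 (E(w, l) = -(3*l - 3)/4 = -(-3 + 3*l)/4 = ¾ - 3*l/4)
W = 51 (W = 1666 - 1*1615 = 1666 - 1615 = 51)
W/p(A(3*0, E(0, G(-1)))) = 51/(3*0 + (¾ - ¾*0)) = 51/(0 + (¾ + 0)) = 51/(0 + ¾) = 51/(¾) = 51*(4/3) = 68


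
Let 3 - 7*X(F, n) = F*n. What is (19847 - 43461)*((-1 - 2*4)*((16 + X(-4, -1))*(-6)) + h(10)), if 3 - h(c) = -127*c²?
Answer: -2241322810/7 ≈ -3.2019e+8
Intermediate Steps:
X(F, n) = 3/7 - F*n/7
h(c) = 3 + 127*c² (h(c) = 3 - (-127)*c² = 3 + 127*c²)
(19847 - 43461)*((-1 - 2*4)*((16 + X(-4, -1))*(-6)) + h(10)) = (19847 - 43461)*((-1 - 2*4)*((16 + (3/7 - ⅐*(-4)*(-1)))*(-6)) + (3 + 127*10²)) = -23614*((-1 - 8)*((16 + (3/7 - 4/7))*(-6)) + (3 + 127*100)) = -23614*(-9*(16 - ⅐)*(-6) + (3 + 12700)) = -23614*(-999*(-6)/7 + 12703) = -23614*(-9*(-666/7) + 12703) = -23614*(5994/7 + 12703) = -23614*94915/7 = -2241322810/7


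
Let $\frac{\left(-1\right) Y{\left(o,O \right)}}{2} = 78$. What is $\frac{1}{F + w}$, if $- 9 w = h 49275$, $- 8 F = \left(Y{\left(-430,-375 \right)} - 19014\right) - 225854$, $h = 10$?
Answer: $- \frac{1}{24122} \approx -4.1456 \cdot 10^{-5}$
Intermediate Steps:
$Y{\left(o,O \right)} = -156$ ($Y{\left(o,O \right)} = \left(-2\right) 78 = -156$)
$F = 30628$ ($F = - \frac{\left(-156 - 19014\right) - 225854}{8} = - \frac{-19170 - 225854}{8} = \left(- \frac{1}{8}\right) \left(-245024\right) = 30628$)
$w = -54750$ ($w = - \frac{10 \cdot 49275}{9} = \left(- \frac{1}{9}\right) 492750 = -54750$)
$\frac{1}{F + w} = \frac{1}{30628 - 54750} = \frac{1}{-24122} = - \frac{1}{24122}$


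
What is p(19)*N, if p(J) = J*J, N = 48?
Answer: 17328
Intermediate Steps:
p(J) = J**2
p(19)*N = 19**2*48 = 361*48 = 17328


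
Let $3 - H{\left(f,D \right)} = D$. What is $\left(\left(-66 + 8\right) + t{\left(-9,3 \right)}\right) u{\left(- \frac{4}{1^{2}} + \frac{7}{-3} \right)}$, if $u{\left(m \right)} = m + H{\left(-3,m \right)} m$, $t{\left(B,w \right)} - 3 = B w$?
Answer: $\frac{48298}{9} \approx 5366.4$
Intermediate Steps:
$H{\left(f,D \right)} = 3 - D$
$t{\left(B,w \right)} = 3 + B w$
$u{\left(m \right)} = m + m \left(3 - m\right)$ ($u{\left(m \right)} = m + \left(3 - m\right) m = m + m \left(3 - m\right)$)
$\left(\left(-66 + 8\right) + t{\left(-9,3 \right)}\right) u{\left(- \frac{4}{1^{2}} + \frac{7}{-3} \right)} = \left(\left(-66 + 8\right) + \left(3 - 27\right)\right) \left(- \frac{4}{1^{2}} + \frac{7}{-3}\right) \left(4 - \left(- \frac{4}{1^{2}} + \frac{7}{-3}\right)\right) = \left(-58 + \left(3 - 27\right)\right) \left(- \frac{4}{1} + 7 \left(- \frac{1}{3}\right)\right) \left(4 - \left(- \frac{4}{1} + 7 \left(- \frac{1}{3}\right)\right)\right) = \left(-58 - 24\right) \left(\left(-4\right) 1 - \frac{7}{3}\right) \left(4 - \left(\left(-4\right) 1 - \frac{7}{3}\right)\right) = - 82 \left(-4 - \frac{7}{3}\right) \left(4 - \left(-4 - \frac{7}{3}\right)\right) = - 82 \left(- \frac{19 \left(4 - - \frac{19}{3}\right)}{3}\right) = - 82 \left(- \frac{19 \left(4 + \frac{19}{3}\right)}{3}\right) = - 82 \left(\left(- \frac{19}{3}\right) \frac{31}{3}\right) = \left(-82\right) \left(- \frac{589}{9}\right) = \frac{48298}{9}$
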